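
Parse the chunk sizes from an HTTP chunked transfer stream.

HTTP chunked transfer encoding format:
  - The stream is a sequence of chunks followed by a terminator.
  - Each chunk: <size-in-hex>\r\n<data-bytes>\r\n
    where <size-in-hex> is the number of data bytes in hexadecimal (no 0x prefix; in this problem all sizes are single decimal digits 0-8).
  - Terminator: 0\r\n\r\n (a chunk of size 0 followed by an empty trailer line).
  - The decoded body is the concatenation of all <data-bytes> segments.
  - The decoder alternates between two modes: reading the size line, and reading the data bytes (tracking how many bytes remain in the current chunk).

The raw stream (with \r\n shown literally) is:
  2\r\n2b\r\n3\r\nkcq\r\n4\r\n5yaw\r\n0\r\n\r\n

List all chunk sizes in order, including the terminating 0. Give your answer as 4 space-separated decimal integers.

Answer: 2 3 4 0

Derivation:
Chunk 1: stream[0..1]='2' size=0x2=2, data at stream[3..5]='2b' -> body[0..2], body so far='2b'
Chunk 2: stream[7..8]='3' size=0x3=3, data at stream[10..13]='kcq' -> body[2..5], body so far='2bkcq'
Chunk 3: stream[15..16]='4' size=0x4=4, data at stream[18..22]='5yaw' -> body[5..9], body so far='2bkcq5yaw'
Chunk 4: stream[24..25]='0' size=0 (terminator). Final body='2bkcq5yaw' (9 bytes)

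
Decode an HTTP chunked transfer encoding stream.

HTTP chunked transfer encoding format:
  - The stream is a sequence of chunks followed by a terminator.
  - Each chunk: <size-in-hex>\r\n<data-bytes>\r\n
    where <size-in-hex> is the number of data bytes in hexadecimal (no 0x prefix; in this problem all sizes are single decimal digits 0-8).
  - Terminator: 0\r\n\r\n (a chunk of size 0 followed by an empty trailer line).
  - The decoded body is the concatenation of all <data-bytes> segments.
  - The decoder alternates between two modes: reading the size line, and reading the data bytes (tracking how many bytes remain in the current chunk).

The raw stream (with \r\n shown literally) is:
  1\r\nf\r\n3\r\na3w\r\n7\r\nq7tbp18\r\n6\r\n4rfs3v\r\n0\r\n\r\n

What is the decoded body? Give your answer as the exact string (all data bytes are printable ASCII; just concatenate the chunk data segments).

Chunk 1: stream[0..1]='1' size=0x1=1, data at stream[3..4]='f' -> body[0..1], body so far='f'
Chunk 2: stream[6..7]='3' size=0x3=3, data at stream[9..12]='a3w' -> body[1..4], body so far='fa3w'
Chunk 3: stream[14..15]='7' size=0x7=7, data at stream[17..24]='q7tbp18' -> body[4..11], body so far='fa3wq7tbp18'
Chunk 4: stream[26..27]='6' size=0x6=6, data at stream[29..35]='4rfs3v' -> body[11..17], body so far='fa3wq7tbp184rfs3v'
Chunk 5: stream[37..38]='0' size=0 (terminator). Final body='fa3wq7tbp184rfs3v' (17 bytes)

Answer: fa3wq7tbp184rfs3v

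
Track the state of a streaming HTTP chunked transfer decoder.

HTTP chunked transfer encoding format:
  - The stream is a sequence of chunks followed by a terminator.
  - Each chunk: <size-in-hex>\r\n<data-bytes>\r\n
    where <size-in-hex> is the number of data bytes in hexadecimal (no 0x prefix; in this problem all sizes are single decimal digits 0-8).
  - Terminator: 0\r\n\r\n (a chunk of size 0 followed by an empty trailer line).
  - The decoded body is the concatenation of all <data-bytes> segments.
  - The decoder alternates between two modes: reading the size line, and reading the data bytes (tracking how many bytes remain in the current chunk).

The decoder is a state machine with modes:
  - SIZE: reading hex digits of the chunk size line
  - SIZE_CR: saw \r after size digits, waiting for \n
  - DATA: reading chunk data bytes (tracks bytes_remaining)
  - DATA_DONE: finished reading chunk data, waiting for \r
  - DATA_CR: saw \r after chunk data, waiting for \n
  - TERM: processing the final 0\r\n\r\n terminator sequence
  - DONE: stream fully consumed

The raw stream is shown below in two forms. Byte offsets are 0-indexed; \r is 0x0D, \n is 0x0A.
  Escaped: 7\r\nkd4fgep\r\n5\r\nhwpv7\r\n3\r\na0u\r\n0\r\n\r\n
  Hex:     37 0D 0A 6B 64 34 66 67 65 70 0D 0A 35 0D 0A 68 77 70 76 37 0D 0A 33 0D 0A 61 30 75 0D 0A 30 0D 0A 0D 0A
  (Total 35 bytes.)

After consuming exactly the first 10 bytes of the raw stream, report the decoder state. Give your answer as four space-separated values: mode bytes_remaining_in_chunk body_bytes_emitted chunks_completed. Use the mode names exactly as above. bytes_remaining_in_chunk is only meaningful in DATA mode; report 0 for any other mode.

Answer: DATA_DONE 0 7 0

Derivation:
Byte 0 = '7': mode=SIZE remaining=0 emitted=0 chunks_done=0
Byte 1 = 0x0D: mode=SIZE_CR remaining=0 emitted=0 chunks_done=0
Byte 2 = 0x0A: mode=DATA remaining=7 emitted=0 chunks_done=0
Byte 3 = 'k': mode=DATA remaining=6 emitted=1 chunks_done=0
Byte 4 = 'd': mode=DATA remaining=5 emitted=2 chunks_done=0
Byte 5 = '4': mode=DATA remaining=4 emitted=3 chunks_done=0
Byte 6 = 'f': mode=DATA remaining=3 emitted=4 chunks_done=0
Byte 7 = 'g': mode=DATA remaining=2 emitted=5 chunks_done=0
Byte 8 = 'e': mode=DATA remaining=1 emitted=6 chunks_done=0
Byte 9 = 'p': mode=DATA_DONE remaining=0 emitted=7 chunks_done=0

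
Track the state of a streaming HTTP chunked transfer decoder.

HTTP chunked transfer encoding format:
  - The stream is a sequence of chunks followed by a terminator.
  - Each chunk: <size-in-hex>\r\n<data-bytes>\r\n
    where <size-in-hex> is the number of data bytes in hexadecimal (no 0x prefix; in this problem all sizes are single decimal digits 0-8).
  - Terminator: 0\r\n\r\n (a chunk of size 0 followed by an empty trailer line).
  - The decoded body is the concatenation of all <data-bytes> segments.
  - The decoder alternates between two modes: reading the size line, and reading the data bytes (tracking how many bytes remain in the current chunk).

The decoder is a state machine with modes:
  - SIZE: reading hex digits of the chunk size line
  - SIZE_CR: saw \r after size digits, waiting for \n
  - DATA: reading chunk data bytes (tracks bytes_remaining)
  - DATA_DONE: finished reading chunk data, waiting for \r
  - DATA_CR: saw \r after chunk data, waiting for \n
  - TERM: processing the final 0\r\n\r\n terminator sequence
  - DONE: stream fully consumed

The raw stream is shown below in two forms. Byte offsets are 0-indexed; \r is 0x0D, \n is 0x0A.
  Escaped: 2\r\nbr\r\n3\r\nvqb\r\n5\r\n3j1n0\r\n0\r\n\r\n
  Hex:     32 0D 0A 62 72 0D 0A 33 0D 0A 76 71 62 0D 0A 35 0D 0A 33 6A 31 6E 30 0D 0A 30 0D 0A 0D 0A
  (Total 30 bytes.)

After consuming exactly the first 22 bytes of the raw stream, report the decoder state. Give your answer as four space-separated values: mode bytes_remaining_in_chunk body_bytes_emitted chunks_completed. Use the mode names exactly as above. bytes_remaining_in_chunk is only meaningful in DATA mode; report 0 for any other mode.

Answer: DATA 1 9 2

Derivation:
Byte 0 = '2': mode=SIZE remaining=0 emitted=0 chunks_done=0
Byte 1 = 0x0D: mode=SIZE_CR remaining=0 emitted=0 chunks_done=0
Byte 2 = 0x0A: mode=DATA remaining=2 emitted=0 chunks_done=0
Byte 3 = 'b': mode=DATA remaining=1 emitted=1 chunks_done=0
Byte 4 = 'r': mode=DATA_DONE remaining=0 emitted=2 chunks_done=0
Byte 5 = 0x0D: mode=DATA_CR remaining=0 emitted=2 chunks_done=0
Byte 6 = 0x0A: mode=SIZE remaining=0 emitted=2 chunks_done=1
Byte 7 = '3': mode=SIZE remaining=0 emitted=2 chunks_done=1
Byte 8 = 0x0D: mode=SIZE_CR remaining=0 emitted=2 chunks_done=1
Byte 9 = 0x0A: mode=DATA remaining=3 emitted=2 chunks_done=1
Byte 10 = 'v': mode=DATA remaining=2 emitted=3 chunks_done=1
Byte 11 = 'q': mode=DATA remaining=1 emitted=4 chunks_done=1
Byte 12 = 'b': mode=DATA_DONE remaining=0 emitted=5 chunks_done=1
Byte 13 = 0x0D: mode=DATA_CR remaining=0 emitted=5 chunks_done=1
Byte 14 = 0x0A: mode=SIZE remaining=0 emitted=5 chunks_done=2
Byte 15 = '5': mode=SIZE remaining=0 emitted=5 chunks_done=2
Byte 16 = 0x0D: mode=SIZE_CR remaining=0 emitted=5 chunks_done=2
Byte 17 = 0x0A: mode=DATA remaining=5 emitted=5 chunks_done=2
Byte 18 = '3': mode=DATA remaining=4 emitted=6 chunks_done=2
Byte 19 = 'j': mode=DATA remaining=3 emitted=7 chunks_done=2
Byte 20 = '1': mode=DATA remaining=2 emitted=8 chunks_done=2
Byte 21 = 'n': mode=DATA remaining=1 emitted=9 chunks_done=2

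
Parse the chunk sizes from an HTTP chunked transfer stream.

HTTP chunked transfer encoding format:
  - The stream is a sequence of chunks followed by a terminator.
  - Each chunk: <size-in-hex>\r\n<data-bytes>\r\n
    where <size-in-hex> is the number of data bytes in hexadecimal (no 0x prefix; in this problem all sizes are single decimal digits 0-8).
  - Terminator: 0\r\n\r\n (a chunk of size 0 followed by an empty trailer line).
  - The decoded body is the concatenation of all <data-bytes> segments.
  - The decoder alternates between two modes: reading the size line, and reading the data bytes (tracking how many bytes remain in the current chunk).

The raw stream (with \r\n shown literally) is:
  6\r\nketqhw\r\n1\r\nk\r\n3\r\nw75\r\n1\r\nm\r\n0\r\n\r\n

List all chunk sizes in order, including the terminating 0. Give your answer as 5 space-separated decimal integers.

Answer: 6 1 3 1 0

Derivation:
Chunk 1: stream[0..1]='6' size=0x6=6, data at stream[3..9]='ketqhw' -> body[0..6], body so far='ketqhw'
Chunk 2: stream[11..12]='1' size=0x1=1, data at stream[14..15]='k' -> body[6..7], body so far='ketqhwk'
Chunk 3: stream[17..18]='3' size=0x3=3, data at stream[20..23]='w75' -> body[7..10], body so far='ketqhwkw75'
Chunk 4: stream[25..26]='1' size=0x1=1, data at stream[28..29]='m' -> body[10..11], body so far='ketqhwkw75m'
Chunk 5: stream[31..32]='0' size=0 (terminator). Final body='ketqhwkw75m' (11 bytes)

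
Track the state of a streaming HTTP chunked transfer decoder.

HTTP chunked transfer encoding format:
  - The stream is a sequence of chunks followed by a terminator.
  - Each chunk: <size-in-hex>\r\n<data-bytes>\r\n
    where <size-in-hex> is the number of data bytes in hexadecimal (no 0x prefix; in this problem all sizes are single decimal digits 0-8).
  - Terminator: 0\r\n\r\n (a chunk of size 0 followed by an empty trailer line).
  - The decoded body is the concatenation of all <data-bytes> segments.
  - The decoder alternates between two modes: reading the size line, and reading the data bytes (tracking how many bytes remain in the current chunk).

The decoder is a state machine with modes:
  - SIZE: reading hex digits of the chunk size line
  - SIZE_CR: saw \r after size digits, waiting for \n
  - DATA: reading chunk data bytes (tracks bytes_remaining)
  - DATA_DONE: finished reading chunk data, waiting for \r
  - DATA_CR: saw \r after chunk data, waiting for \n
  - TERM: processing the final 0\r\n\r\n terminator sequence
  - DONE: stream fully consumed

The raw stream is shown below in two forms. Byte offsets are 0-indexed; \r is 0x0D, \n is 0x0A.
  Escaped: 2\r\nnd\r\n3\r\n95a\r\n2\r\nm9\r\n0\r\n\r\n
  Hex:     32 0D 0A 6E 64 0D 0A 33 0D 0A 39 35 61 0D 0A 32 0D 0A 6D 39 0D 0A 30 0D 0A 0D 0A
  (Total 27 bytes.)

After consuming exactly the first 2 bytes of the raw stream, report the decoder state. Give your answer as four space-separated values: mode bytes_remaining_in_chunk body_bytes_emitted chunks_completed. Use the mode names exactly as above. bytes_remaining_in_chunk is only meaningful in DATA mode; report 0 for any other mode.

Answer: SIZE_CR 0 0 0

Derivation:
Byte 0 = '2': mode=SIZE remaining=0 emitted=0 chunks_done=0
Byte 1 = 0x0D: mode=SIZE_CR remaining=0 emitted=0 chunks_done=0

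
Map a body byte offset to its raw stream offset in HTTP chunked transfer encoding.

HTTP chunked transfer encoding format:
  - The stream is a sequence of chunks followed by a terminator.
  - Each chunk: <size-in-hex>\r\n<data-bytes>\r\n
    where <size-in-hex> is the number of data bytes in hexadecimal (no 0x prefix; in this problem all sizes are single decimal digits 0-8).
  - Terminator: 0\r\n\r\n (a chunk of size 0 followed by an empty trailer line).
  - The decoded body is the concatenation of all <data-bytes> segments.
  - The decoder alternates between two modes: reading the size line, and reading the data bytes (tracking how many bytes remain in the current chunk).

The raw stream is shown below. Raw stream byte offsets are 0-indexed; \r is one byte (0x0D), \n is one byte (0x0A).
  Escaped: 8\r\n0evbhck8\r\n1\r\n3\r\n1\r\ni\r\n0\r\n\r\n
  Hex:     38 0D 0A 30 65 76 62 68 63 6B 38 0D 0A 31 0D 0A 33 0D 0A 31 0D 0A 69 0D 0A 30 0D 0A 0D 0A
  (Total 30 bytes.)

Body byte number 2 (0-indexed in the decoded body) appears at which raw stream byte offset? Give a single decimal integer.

Answer: 5

Derivation:
Chunk 1: stream[0..1]='8' size=0x8=8, data at stream[3..11]='0evbhck8' -> body[0..8], body so far='0evbhck8'
Chunk 2: stream[13..14]='1' size=0x1=1, data at stream[16..17]='3' -> body[8..9], body so far='0evbhck83'
Chunk 3: stream[19..20]='1' size=0x1=1, data at stream[22..23]='i' -> body[9..10], body so far='0evbhck83i'
Chunk 4: stream[25..26]='0' size=0 (terminator). Final body='0evbhck83i' (10 bytes)
Body byte 2 at stream offset 5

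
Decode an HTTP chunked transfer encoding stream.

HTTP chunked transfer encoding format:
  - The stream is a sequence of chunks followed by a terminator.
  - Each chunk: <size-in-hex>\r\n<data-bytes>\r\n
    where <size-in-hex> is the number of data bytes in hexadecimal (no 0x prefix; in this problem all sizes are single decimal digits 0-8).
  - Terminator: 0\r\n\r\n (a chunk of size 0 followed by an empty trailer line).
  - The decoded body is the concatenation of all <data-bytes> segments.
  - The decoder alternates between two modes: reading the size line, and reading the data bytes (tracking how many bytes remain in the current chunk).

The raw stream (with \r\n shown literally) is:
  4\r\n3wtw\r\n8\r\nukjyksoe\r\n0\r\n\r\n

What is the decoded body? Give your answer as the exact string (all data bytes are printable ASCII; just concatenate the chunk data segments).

Answer: 3wtwukjyksoe

Derivation:
Chunk 1: stream[0..1]='4' size=0x4=4, data at stream[3..7]='3wtw' -> body[0..4], body so far='3wtw'
Chunk 2: stream[9..10]='8' size=0x8=8, data at stream[12..20]='ukjyksoe' -> body[4..12], body so far='3wtwukjyksoe'
Chunk 3: stream[22..23]='0' size=0 (terminator). Final body='3wtwukjyksoe' (12 bytes)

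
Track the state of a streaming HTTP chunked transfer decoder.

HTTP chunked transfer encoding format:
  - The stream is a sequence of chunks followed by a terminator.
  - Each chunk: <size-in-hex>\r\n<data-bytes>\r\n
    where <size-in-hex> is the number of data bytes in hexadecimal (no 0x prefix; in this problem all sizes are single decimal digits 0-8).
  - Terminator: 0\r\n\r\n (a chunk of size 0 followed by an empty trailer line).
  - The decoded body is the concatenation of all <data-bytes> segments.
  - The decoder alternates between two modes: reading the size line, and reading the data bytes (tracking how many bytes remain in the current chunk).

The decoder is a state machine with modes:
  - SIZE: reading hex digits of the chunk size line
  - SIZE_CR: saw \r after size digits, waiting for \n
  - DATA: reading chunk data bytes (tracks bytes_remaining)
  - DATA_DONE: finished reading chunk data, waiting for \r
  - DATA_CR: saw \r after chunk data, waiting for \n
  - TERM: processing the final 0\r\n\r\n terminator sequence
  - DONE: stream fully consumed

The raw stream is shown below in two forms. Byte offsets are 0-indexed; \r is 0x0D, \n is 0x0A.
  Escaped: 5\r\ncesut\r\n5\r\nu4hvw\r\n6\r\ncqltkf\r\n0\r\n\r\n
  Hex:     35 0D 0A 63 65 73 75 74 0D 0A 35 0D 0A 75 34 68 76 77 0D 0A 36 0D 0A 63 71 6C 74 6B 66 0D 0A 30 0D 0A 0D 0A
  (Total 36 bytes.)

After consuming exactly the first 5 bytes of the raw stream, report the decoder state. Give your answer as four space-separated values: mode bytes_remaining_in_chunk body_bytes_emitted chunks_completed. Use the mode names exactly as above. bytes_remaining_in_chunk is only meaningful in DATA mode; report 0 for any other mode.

Byte 0 = '5': mode=SIZE remaining=0 emitted=0 chunks_done=0
Byte 1 = 0x0D: mode=SIZE_CR remaining=0 emitted=0 chunks_done=0
Byte 2 = 0x0A: mode=DATA remaining=5 emitted=0 chunks_done=0
Byte 3 = 'c': mode=DATA remaining=4 emitted=1 chunks_done=0
Byte 4 = 'e': mode=DATA remaining=3 emitted=2 chunks_done=0

Answer: DATA 3 2 0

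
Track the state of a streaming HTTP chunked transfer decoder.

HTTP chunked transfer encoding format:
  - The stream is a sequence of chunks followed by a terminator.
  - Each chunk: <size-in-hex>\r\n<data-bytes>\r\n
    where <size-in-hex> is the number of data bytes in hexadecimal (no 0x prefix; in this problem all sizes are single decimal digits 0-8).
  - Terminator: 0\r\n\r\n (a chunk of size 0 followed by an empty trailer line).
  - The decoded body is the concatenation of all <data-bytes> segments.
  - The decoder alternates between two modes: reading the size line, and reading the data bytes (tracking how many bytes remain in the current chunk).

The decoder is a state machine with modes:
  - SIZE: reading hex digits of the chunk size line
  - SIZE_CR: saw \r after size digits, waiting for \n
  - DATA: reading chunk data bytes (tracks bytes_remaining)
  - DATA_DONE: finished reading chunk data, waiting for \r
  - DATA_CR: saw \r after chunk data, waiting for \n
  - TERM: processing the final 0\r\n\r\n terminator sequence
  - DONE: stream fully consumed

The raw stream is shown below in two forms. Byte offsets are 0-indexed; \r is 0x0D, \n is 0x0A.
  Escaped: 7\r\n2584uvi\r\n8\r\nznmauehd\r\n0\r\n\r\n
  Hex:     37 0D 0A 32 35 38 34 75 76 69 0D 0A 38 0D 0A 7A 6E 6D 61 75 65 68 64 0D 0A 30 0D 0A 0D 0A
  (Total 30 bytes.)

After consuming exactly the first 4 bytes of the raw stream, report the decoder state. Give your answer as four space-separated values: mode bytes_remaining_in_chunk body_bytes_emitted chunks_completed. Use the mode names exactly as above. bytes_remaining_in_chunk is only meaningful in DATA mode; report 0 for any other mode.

Answer: DATA 6 1 0

Derivation:
Byte 0 = '7': mode=SIZE remaining=0 emitted=0 chunks_done=0
Byte 1 = 0x0D: mode=SIZE_CR remaining=0 emitted=0 chunks_done=0
Byte 2 = 0x0A: mode=DATA remaining=7 emitted=0 chunks_done=0
Byte 3 = '2': mode=DATA remaining=6 emitted=1 chunks_done=0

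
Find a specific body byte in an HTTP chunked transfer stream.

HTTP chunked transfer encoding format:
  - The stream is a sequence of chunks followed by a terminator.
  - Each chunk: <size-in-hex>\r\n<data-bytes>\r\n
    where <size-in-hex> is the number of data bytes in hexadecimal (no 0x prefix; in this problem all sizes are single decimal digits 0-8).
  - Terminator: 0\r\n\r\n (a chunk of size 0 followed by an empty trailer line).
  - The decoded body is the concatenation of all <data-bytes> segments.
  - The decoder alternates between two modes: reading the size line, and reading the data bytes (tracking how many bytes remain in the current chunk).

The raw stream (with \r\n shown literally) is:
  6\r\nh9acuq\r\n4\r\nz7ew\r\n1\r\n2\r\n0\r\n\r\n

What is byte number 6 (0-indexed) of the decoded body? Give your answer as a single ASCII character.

Chunk 1: stream[0..1]='6' size=0x6=6, data at stream[3..9]='h9acuq' -> body[0..6], body so far='h9acuq'
Chunk 2: stream[11..12]='4' size=0x4=4, data at stream[14..18]='z7ew' -> body[6..10], body so far='h9acuqz7ew'
Chunk 3: stream[20..21]='1' size=0x1=1, data at stream[23..24]='2' -> body[10..11], body so far='h9acuqz7ew2'
Chunk 4: stream[26..27]='0' size=0 (terminator). Final body='h9acuqz7ew2' (11 bytes)
Body byte 6 = 'z'

Answer: z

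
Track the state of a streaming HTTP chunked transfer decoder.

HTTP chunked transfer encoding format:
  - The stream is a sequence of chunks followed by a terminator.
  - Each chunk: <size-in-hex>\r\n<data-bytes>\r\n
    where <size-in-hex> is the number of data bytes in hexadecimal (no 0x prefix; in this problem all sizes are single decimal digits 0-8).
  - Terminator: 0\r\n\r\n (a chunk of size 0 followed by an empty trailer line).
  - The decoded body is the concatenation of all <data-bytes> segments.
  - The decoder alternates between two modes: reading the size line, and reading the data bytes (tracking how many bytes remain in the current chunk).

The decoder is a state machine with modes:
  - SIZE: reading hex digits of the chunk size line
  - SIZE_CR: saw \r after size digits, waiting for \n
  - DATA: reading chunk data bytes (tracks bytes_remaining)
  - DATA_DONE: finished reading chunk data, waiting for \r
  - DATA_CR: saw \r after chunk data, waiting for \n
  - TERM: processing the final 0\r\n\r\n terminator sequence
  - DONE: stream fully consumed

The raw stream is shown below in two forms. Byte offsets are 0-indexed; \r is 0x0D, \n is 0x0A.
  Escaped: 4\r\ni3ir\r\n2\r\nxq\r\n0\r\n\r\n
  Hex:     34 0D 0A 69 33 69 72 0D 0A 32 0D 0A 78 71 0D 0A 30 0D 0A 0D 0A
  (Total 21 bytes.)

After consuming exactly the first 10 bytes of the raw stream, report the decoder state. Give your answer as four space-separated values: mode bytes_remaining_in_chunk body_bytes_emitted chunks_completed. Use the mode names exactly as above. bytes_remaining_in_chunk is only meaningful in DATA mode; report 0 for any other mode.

Byte 0 = '4': mode=SIZE remaining=0 emitted=0 chunks_done=0
Byte 1 = 0x0D: mode=SIZE_CR remaining=0 emitted=0 chunks_done=0
Byte 2 = 0x0A: mode=DATA remaining=4 emitted=0 chunks_done=0
Byte 3 = 'i': mode=DATA remaining=3 emitted=1 chunks_done=0
Byte 4 = '3': mode=DATA remaining=2 emitted=2 chunks_done=0
Byte 5 = 'i': mode=DATA remaining=1 emitted=3 chunks_done=0
Byte 6 = 'r': mode=DATA_DONE remaining=0 emitted=4 chunks_done=0
Byte 7 = 0x0D: mode=DATA_CR remaining=0 emitted=4 chunks_done=0
Byte 8 = 0x0A: mode=SIZE remaining=0 emitted=4 chunks_done=1
Byte 9 = '2': mode=SIZE remaining=0 emitted=4 chunks_done=1

Answer: SIZE 0 4 1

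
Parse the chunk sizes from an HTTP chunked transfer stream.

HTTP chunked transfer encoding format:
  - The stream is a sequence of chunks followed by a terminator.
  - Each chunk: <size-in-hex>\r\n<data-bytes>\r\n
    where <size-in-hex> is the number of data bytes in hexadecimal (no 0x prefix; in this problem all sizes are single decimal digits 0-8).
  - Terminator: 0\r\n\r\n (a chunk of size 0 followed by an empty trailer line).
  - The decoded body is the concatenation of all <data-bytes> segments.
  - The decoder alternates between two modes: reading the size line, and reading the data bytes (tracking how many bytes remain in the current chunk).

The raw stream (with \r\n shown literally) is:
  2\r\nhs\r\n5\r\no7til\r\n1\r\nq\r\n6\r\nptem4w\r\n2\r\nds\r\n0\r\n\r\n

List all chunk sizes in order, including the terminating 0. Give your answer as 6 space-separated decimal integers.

Answer: 2 5 1 6 2 0

Derivation:
Chunk 1: stream[0..1]='2' size=0x2=2, data at stream[3..5]='hs' -> body[0..2], body so far='hs'
Chunk 2: stream[7..8]='5' size=0x5=5, data at stream[10..15]='o7til' -> body[2..7], body so far='hso7til'
Chunk 3: stream[17..18]='1' size=0x1=1, data at stream[20..21]='q' -> body[7..8], body so far='hso7tilq'
Chunk 4: stream[23..24]='6' size=0x6=6, data at stream[26..32]='ptem4w' -> body[8..14], body so far='hso7tilqptem4w'
Chunk 5: stream[34..35]='2' size=0x2=2, data at stream[37..39]='ds' -> body[14..16], body so far='hso7tilqptem4wds'
Chunk 6: stream[41..42]='0' size=0 (terminator). Final body='hso7tilqptem4wds' (16 bytes)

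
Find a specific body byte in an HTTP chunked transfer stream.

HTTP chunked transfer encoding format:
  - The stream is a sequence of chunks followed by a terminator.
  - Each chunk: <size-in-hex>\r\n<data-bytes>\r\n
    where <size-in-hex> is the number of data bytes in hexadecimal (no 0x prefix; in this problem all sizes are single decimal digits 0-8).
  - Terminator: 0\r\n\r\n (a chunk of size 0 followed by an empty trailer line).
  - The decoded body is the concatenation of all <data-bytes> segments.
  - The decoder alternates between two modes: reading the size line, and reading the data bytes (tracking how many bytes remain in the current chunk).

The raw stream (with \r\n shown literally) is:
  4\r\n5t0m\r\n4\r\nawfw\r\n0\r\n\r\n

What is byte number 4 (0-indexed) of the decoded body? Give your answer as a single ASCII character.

Chunk 1: stream[0..1]='4' size=0x4=4, data at stream[3..7]='5t0m' -> body[0..4], body so far='5t0m'
Chunk 2: stream[9..10]='4' size=0x4=4, data at stream[12..16]='awfw' -> body[4..8], body so far='5t0mawfw'
Chunk 3: stream[18..19]='0' size=0 (terminator). Final body='5t0mawfw' (8 bytes)
Body byte 4 = 'a'

Answer: a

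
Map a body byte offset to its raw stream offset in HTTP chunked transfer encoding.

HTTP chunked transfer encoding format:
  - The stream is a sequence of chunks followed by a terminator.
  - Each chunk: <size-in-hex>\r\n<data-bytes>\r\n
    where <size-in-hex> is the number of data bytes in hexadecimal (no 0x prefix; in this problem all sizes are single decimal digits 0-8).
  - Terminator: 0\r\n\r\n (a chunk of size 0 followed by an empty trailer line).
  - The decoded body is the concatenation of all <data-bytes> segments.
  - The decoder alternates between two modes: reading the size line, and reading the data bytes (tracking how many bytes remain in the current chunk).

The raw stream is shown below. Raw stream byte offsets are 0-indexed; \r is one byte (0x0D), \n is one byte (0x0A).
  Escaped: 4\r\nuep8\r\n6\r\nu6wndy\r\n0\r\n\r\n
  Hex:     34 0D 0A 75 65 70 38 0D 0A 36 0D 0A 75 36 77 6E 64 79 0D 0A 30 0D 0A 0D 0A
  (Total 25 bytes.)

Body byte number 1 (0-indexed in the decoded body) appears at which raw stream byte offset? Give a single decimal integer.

Answer: 4

Derivation:
Chunk 1: stream[0..1]='4' size=0x4=4, data at stream[3..7]='uep8' -> body[0..4], body so far='uep8'
Chunk 2: stream[9..10]='6' size=0x6=6, data at stream[12..18]='u6wndy' -> body[4..10], body so far='uep8u6wndy'
Chunk 3: stream[20..21]='0' size=0 (terminator). Final body='uep8u6wndy' (10 bytes)
Body byte 1 at stream offset 4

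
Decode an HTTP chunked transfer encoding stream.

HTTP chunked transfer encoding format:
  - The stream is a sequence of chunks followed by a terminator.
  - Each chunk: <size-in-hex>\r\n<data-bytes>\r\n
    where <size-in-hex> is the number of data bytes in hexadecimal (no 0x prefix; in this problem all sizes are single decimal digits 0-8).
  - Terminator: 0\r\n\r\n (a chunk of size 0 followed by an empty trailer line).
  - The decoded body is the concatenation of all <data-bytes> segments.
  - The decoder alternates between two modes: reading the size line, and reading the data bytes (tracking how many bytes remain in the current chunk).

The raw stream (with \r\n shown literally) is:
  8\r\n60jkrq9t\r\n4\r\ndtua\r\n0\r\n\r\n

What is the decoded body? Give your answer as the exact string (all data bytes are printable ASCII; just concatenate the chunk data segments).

Chunk 1: stream[0..1]='8' size=0x8=8, data at stream[3..11]='60jkrq9t' -> body[0..8], body so far='60jkrq9t'
Chunk 2: stream[13..14]='4' size=0x4=4, data at stream[16..20]='dtua' -> body[8..12], body so far='60jkrq9tdtua'
Chunk 3: stream[22..23]='0' size=0 (terminator). Final body='60jkrq9tdtua' (12 bytes)

Answer: 60jkrq9tdtua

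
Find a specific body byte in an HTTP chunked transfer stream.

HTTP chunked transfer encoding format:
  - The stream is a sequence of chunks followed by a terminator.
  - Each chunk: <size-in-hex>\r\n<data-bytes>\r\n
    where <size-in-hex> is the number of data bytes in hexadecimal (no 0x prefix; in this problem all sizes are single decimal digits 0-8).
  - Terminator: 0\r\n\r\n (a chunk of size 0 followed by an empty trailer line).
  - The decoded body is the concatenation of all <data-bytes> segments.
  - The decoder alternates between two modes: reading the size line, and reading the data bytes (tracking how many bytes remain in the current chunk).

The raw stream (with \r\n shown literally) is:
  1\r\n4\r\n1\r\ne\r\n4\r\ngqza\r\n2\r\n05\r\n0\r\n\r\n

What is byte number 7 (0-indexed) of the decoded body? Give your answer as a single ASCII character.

Answer: 5

Derivation:
Chunk 1: stream[0..1]='1' size=0x1=1, data at stream[3..4]='4' -> body[0..1], body so far='4'
Chunk 2: stream[6..7]='1' size=0x1=1, data at stream[9..10]='e' -> body[1..2], body so far='4e'
Chunk 3: stream[12..13]='4' size=0x4=4, data at stream[15..19]='gqza' -> body[2..6], body so far='4egqza'
Chunk 4: stream[21..22]='2' size=0x2=2, data at stream[24..26]='05' -> body[6..8], body so far='4egqza05'
Chunk 5: stream[28..29]='0' size=0 (terminator). Final body='4egqza05' (8 bytes)
Body byte 7 = '5'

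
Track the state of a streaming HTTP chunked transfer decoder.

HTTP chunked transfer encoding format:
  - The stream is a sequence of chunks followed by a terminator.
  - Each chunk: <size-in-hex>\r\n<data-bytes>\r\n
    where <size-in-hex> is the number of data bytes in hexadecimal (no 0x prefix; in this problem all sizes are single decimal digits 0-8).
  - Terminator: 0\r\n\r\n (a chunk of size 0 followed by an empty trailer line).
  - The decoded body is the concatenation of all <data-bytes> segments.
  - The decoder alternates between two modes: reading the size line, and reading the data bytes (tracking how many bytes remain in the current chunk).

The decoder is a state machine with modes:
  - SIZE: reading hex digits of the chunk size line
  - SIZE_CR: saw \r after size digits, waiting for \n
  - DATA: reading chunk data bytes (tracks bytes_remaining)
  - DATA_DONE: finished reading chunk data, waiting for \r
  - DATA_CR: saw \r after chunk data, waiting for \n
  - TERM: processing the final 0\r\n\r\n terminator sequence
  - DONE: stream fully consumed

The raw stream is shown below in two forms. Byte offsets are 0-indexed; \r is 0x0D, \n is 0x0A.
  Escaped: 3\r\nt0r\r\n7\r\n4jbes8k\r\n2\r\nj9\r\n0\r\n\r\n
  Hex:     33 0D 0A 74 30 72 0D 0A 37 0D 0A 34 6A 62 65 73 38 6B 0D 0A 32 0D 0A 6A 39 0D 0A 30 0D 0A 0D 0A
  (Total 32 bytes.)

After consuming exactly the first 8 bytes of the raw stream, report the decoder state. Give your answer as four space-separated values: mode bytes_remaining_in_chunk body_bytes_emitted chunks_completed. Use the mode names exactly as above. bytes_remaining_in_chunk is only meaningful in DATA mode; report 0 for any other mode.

Answer: SIZE 0 3 1

Derivation:
Byte 0 = '3': mode=SIZE remaining=0 emitted=0 chunks_done=0
Byte 1 = 0x0D: mode=SIZE_CR remaining=0 emitted=0 chunks_done=0
Byte 2 = 0x0A: mode=DATA remaining=3 emitted=0 chunks_done=0
Byte 3 = 't': mode=DATA remaining=2 emitted=1 chunks_done=0
Byte 4 = '0': mode=DATA remaining=1 emitted=2 chunks_done=0
Byte 5 = 'r': mode=DATA_DONE remaining=0 emitted=3 chunks_done=0
Byte 6 = 0x0D: mode=DATA_CR remaining=0 emitted=3 chunks_done=0
Byte 7 = 0x0A: mode=SIZE remaining=0 emitted=3 chunks_done=1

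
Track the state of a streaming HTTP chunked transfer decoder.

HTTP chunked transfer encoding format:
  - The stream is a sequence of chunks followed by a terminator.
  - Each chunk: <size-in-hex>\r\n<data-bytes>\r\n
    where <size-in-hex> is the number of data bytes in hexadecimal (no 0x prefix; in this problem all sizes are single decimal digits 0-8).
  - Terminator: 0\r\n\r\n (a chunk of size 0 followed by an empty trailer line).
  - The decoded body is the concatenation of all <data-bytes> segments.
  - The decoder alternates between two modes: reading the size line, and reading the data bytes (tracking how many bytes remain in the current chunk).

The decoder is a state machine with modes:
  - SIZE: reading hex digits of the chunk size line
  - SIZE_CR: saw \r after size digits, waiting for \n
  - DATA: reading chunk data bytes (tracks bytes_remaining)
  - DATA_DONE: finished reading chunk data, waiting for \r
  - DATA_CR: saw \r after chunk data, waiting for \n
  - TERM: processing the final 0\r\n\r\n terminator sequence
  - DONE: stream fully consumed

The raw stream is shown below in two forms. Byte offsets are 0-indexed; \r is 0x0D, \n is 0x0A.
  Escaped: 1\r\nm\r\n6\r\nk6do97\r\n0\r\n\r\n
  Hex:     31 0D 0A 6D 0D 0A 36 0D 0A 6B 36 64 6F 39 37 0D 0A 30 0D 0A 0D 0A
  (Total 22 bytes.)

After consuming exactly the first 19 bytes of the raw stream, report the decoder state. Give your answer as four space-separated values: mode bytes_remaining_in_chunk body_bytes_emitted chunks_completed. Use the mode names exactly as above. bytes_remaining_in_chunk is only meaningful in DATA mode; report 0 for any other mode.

Byte 0 = '1': mode=SIZE remaining=0 emitted=0 chunks_done=0
Byte 1 = 0x0D: mode=SIZE_CR remaining=0 emitted=0 chunks_done=0
Byte 2 = 0x0A: mode=DATA remaining=1 emitted=0 chunks_done=0
Byte 3 = 'm': mode=DATA_DONE remaining=0 emitted=1 chunks_done=0
Byte 4 = 0x0D: mode=DATA_CR remaining=0 emitted=1 chunks_done=0
Byte 5 = 0x0A: mode=SIZE remaining=0 emitted=1 chunks_done=1
Byte 6 = '6': mode=SIZE remaining=0 emitted=1 chunks_done=1
Byte 7 = 0x0D: mode=SIZE_CR remaining=0 emitted=1 chunks_done=1
Byte 8 = 0x0A: mode=DATA remaining=6 emitted=1 chunks_done=1
Byte 9 = 'k': mode=DATA remaining=5 emitted=2 chunks_done=1
Byte 10 = '6': mode=DATA remaining=4 emitted=3 chunks_done=1
Byte 11 = 'd': mode=DATA remaining=3 emitted=4 chunks_done=1
Byte 12 = 'o': mode=DATA remaining=2 emitted=5 chunks_done=1
Byte 13 = '9': mode=DATA remaining=1 emitted=6 chunks_done=1
Byte 14 = '7': mode=DATA_DONE remaining=0 emitted=7 chunks_done=1
Byte 15 = 0x0D: mode=DATA_CR remaining=0 emitted=7 chunks_done=1
Byte 16 = 0x0A: mode=SIZE remaining=0 emitted=7 chunks_done=2
Byte 17 = '0': mode=SIZE remaining=0 emitted=7 chunks_done=2
Byte 18 = 0x0D: mode=SIZE_CR remaining=0 emitted=7 chunks_done=2

Answer: SIZE_CR 0 7 2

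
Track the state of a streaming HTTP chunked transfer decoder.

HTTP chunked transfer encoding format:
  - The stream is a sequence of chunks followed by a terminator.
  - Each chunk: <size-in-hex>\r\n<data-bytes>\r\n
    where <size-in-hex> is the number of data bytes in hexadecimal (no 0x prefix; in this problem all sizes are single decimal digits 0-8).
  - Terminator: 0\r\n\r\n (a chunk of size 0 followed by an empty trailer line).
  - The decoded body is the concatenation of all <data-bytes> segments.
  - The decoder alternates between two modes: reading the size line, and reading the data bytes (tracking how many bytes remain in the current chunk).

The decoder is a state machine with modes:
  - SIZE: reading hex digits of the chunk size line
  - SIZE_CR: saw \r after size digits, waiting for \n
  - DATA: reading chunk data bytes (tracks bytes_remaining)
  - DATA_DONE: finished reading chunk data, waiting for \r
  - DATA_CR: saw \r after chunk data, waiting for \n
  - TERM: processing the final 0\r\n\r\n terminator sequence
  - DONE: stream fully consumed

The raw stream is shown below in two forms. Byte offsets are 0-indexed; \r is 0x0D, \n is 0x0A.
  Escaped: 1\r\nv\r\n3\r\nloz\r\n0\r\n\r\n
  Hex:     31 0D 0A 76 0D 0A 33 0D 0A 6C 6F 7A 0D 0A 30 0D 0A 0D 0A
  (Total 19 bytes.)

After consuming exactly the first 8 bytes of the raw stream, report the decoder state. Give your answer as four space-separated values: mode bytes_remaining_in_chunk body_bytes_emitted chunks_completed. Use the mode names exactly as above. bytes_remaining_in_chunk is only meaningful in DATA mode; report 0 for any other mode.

Byte 0 = '1': mode=SIZE remaining=0 emitted=0 chunks_done=0
Byte 1 = 0x0D: mode=SIZE_CR remaining=0 emitted=0 chunks_done=0
Byte 2 = 0x0A: mode=DATA remaining=1 emitted=0 chunks_done=0
Byte 3 = 'v': mode=DATA_DONE remaining=0 emitted=1 chunks_done=0
Byte 4 = 0x0D: mode=DATA_CR remaining=0 emitted=1 chunks_done=0
Byte 5 = 0x0A: mode=SIZE remaining=0 emitted=1 chunks_done=1
Byte 6 = '3': mode=SIZE remaining=0 emitted=1 chunks_done=1
Byte 7 = 0x0D: mode=SIZE_CR remaining=0 emitted=1 chunks_done=1

Answer: SIZE_CR 0 1 1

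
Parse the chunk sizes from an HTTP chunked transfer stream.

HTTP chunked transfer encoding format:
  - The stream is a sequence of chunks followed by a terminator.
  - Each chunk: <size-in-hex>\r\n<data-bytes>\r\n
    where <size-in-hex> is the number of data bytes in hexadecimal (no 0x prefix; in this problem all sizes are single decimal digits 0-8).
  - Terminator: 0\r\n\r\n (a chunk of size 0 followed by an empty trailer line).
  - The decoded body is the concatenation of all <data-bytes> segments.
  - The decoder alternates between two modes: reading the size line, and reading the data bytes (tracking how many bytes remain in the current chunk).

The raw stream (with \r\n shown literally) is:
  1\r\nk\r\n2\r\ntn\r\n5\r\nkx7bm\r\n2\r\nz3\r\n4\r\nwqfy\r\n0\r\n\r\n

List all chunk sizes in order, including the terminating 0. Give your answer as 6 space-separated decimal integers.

Answer: 1 2 5 2 4 0

Derivation:
Chunk 1: stream[0..1]='1' size=0x1=1, data at stream[3..4]='k' -> body[0..1], body so far='k'
Chunk 2: stream[6..7]='2' size=0x2=2, data at stream[9..11]='tn' -> body[1..3], body so far='ktn'
Chunk 3: stream[13..14]='5' size=0x5=5, data at stream[16..21]='kx7bm' -> body[3..8], body so far='ktnkx7bm'
Chunk 4: stream[23..24]='2' size=0x2=2, data at stream[26..28]='z3' -> body[8..10], body so far='ktnkx7bmz3'
Chunk 5: stream[30..31]='4' size=0x4=4, data at stream[33..37]='wqfy' -> body[10..14], body so far='ktnkx7bmz3wqfy'
Chunk 6: stream[39..40]='0' size=0 (terminator). Final body='ktnkx7bmz3wqfy' (14 bytes)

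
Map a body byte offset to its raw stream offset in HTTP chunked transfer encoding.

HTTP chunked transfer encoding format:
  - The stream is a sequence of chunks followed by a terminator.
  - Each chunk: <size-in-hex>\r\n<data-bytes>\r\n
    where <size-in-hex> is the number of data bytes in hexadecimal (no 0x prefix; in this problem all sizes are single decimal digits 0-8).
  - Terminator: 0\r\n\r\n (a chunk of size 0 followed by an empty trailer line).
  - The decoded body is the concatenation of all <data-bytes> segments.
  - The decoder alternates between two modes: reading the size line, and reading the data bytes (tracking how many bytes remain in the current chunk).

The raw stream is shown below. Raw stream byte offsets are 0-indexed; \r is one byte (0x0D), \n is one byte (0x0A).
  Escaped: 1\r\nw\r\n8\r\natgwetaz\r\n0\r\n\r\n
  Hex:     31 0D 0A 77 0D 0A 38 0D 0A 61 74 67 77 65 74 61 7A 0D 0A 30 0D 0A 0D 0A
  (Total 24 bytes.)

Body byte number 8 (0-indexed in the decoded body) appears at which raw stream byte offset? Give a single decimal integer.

Chunk 1: stream[0..1]='1' size=0x1=1, data at stream[3..4]='w' -> body[0..1], body so far='w'
Chunk 2: stream[6..7]='8' size=0x8=8, data at stream[9..17]='atgwetaz' -> body[1..9], body so far='watgwetaz'
Chunk 3: stream[19..20]='0' size=0 (terminator). Final body='watgwetaz' (9 bytes)
Body byte 8 at stream offset 16

Answer: 16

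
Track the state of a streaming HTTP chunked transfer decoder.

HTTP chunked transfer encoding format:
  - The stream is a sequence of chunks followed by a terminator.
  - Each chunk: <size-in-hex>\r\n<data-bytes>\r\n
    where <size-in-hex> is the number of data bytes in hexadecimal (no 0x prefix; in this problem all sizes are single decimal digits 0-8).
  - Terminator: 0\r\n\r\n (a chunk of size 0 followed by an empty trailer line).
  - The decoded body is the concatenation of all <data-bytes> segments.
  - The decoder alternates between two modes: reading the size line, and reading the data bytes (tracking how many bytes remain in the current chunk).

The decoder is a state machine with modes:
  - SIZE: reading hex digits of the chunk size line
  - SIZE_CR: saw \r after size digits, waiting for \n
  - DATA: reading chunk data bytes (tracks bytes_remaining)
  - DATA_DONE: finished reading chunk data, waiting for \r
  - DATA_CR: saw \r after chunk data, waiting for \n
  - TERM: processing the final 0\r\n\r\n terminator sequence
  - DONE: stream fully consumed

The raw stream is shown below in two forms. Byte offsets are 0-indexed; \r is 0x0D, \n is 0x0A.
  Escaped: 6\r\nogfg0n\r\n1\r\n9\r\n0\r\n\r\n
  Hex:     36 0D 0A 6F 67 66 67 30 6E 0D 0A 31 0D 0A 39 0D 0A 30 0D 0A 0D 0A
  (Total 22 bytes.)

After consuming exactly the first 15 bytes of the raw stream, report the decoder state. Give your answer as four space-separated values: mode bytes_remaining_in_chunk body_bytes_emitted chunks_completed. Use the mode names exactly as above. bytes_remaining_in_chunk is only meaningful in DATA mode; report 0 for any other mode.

Byte 0 = '6': mode=SIZE remaining=0 emitted=0 chunks_done=0
Byte 1 = 0x0D: mode=SIZE_CR remaining=0 emitted=0 chunks_done=0
Byte 2 = 0x0A: mode=DATA remaining=6 emitted=0 chunks_done=0
Byte 3 = 'o': mode=DATA remaining=5 emitted=1 chunks_done=0
Byte 4 = 'g': mode=DATA remaining=4 emitted=2 chunks_done=0
Byte 5 = 'f': mode=DATA remaining=3 emitted=3 chunks_done=0
Byte 6 = 'g': mode=DATA remaining=2 emitted=4 chunks_done=0
Byte 7 = '0': mode=DATA remaining=1 emitted=5 chunks_done=0
Byte 8 = 'n': mode=DATA_DONE remaining=0 emitted=6 chunks_done=0
Byte 9 = 0x0D: mode=DATA_CR remaining=0 emitted=6 chunks_done=0
Byte 10 = 0x0A: mode=SIZE remaining=0 emitted=6 chunks_done=1
Byte 11 = '1': mode=SIZE remaining=0 emitted=6 chunks_done=1
Byte 12 = 0x0D: mode=SIZE_CR remaining=0 emitted=6 chunks_done=1
Byte 13 = 0x0A: mode=DATA remaining=1 emitted=6 chunks_done=1
Byte 14 = '9': mode=DATA_DONE remaining=0 emitted=7 chunks_done=1

Answer: DATA_DONE 0 7 1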